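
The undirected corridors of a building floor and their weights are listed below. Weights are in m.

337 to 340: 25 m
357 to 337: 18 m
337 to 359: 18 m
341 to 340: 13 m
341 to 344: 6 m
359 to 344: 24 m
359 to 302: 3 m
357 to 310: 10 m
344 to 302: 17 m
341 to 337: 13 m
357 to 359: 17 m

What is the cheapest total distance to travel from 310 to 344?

47 m

Shortest distances from 310:
310: 0
357: 10  (via 310)
359: 27  (via 357)
337: 28  (via 357)
302: 30  (via 359)
341: 41  (via 337)
344: 47  (via 302)
Shortest route: 310–357–359–302–344 = 47 m.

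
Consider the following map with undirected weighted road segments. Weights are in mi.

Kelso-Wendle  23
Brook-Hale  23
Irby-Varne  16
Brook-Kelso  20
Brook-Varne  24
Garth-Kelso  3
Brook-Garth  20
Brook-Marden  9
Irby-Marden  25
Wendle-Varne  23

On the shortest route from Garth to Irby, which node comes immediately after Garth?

Candidate routes:
Garth - Brook - Marden - Irby: 20+9+25 = 54
Garth - Kelso - Brook - Marden - Irby: 3+20+9+25 = 57
Garth - Brook - Varne - Irby: 20+24+16 = 60
Garth - Kelso - Brook - Varne - Irby: 3+20+24+16 = 63
Cheapest is Garth - Brook - Marden - Irby at 54 mi.
So from Garth the first move is to Brook.

Brook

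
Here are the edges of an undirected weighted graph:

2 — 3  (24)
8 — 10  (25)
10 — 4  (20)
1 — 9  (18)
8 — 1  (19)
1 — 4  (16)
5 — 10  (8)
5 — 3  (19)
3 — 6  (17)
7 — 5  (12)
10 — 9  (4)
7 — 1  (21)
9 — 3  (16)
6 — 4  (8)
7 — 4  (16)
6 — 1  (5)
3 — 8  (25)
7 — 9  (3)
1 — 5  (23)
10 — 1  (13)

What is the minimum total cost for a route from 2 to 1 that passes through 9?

57

Shortest 2→9: 2–3–9 = 40
Shortest 9→1: 9–10–1 = 17
Total via 9: 40 + 17 = 57.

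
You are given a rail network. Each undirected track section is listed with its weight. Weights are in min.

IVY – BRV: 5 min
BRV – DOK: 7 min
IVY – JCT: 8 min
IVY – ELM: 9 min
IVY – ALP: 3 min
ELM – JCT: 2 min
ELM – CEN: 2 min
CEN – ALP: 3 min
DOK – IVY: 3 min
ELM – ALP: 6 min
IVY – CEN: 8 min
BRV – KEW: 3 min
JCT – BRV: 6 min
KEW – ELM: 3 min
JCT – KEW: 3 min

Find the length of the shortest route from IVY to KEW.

8 min

Running Dijkstra from IVY:
IVY: 0
DOK: 3  (via IVY)
ALP: 3  (via IVY)
BRV: 5  (via IVY)
CEN: 6  (via ALP)
JCT: 8  (via IVY)
KEW: 8  (via BRV)
Shortest route: IVY–BRV–KEW = 8 min.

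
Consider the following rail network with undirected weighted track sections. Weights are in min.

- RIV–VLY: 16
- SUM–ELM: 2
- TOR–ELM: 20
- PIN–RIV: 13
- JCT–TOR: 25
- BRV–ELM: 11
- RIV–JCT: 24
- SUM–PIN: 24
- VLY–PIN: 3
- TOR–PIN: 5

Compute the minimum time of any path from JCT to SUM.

47 min

Shortest distances from JCT:
JCT: 0
RIV: 24  (via JCT)
TOR: 25  (via JCT)
PIN: 30  (via TOR)
VLY: 33  (via PIN)
ELM: 45  (via TOR)
SUM: 47  (via ELM)
Shortest route: JCT → TOR → ELM → SUM = 47 min.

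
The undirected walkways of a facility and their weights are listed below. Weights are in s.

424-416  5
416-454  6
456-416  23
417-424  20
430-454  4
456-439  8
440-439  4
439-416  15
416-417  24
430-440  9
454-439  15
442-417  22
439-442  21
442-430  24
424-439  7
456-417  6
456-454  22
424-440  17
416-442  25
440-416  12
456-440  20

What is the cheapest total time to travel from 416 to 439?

12 s

Shortest distances from 416:
416: 0
424: 5  (via 416)
454: 6  (via 416)
430: 10  (via 454)
439: 12  (via 424)
Shortest route: 416–424–439 = 12 s.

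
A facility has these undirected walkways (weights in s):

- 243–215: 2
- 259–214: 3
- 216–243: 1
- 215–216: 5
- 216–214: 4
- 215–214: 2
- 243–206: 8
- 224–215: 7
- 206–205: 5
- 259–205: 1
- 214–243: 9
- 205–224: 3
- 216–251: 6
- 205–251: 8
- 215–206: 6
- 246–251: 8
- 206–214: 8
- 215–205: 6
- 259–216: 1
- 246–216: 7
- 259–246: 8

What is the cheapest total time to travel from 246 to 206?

Running Dijkstra from 246:
246: 0
216: 7  (via 246)
243: 8  (via 216)
251: 8  (via 246)
259: 8  (via 246)
205: 9  (via 259)
215: 10  (via 243)
214: 11  (via 216)
224: 12  (via 205)
206: 14  (via 205)
Shortest route: 246–259–205–206 = 14 s.

14 s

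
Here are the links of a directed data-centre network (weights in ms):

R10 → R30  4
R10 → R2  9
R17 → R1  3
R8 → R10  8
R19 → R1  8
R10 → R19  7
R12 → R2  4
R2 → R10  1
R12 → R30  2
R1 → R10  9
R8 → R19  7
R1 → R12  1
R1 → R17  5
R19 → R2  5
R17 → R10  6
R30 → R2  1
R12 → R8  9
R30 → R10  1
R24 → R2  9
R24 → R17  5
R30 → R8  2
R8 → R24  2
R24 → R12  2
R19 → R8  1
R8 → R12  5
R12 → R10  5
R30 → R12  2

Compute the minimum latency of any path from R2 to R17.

14 ms

Running Dijkstra from R2:
R2: 0
R10: 1  (via R2)
R30: 5  (via R10)
R8: 7  (via R30)
R12: 7  (via R30)
R19: 8  (via R10)
R24: 9  (via R8)
R17: 14  (via R24)
Shortest route: R2 → R10 → R30 → R8 → R24 → R17 = 14 ms.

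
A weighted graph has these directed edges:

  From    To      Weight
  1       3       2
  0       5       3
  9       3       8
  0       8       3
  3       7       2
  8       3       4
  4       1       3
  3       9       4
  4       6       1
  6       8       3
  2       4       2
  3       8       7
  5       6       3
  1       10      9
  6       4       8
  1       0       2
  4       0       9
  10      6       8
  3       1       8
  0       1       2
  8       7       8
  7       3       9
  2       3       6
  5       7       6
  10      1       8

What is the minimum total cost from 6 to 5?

16

Shortest distances from 6:
6: 0
8: 3  (via 6)
3: 7  (via 8)
4: 8  (via 6)
7: 9  (via 3)
1: 11  (via 4)
9: 11  (via 3)
0: 13  (via 1)
5: 16  (via 0)
Shortest route: 6 → 4 → 1 → 0 → 5 = 16.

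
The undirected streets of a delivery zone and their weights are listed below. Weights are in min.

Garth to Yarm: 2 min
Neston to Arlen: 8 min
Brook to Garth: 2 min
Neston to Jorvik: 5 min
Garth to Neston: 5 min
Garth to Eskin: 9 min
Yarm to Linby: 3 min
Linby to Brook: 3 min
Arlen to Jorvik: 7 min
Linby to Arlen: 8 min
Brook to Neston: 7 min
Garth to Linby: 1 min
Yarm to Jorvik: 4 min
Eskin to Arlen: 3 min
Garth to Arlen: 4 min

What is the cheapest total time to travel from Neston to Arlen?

8 min

Shortest distances from Neston:
Neston: 0
Garth: 5  (via Neston)
Jorvik: 5  (via Neston)
Linby: 6  (via Garth)
Yarm: 7  (via Garth)
Brook: 7  (via Neston)
Arlen: 8  (via Neston)
Shortest route: Neston–Arlen = 8 min.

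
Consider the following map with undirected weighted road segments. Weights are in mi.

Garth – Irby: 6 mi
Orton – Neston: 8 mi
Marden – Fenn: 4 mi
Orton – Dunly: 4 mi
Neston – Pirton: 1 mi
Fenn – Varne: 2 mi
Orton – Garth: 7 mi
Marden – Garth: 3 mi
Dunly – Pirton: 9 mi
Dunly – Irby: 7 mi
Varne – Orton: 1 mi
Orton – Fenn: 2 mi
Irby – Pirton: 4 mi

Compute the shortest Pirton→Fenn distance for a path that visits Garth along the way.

Shortest Pirton→Garth: Pirton → Irby → Garth = 10
Best Garth to Fenn: Garth → Marden → Fenn costing 7
Total via Garth: 10 + 7 = 17 mi.

17 mi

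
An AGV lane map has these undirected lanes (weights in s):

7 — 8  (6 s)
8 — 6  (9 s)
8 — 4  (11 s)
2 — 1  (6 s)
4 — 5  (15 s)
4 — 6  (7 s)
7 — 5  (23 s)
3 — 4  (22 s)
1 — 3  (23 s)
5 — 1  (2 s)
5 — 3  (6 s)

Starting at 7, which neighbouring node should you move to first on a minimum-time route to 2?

Enumerating some paths:
7–8–4–5–1–2: 6+11+15+2+6 = 40
7–5–1–2: 23+2+6 = 31
The minimum is 31 s via 7–5–1–2.
So from 7 the first move is to 5.

5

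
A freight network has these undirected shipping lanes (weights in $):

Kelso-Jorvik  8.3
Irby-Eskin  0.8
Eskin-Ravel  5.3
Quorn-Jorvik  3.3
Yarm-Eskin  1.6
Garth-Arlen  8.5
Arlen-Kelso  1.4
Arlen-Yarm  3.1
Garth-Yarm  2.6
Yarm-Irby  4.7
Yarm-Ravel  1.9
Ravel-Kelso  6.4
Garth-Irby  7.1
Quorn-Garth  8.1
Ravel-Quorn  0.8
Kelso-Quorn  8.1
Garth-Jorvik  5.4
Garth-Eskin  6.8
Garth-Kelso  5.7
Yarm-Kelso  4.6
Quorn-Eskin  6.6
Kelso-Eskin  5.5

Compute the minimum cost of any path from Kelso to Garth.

Settle nodes by increasing distance from Kelso:
Kelso: 0
Arlen: 1.4  (via Kelso)
Yarm: 4.5  (via Arlen)
Eskin: 5.5  (via Kelso)
Garth: 5.7  (via Kelso)
Shortest route: Kelso–Garth = $5.7.

$5.7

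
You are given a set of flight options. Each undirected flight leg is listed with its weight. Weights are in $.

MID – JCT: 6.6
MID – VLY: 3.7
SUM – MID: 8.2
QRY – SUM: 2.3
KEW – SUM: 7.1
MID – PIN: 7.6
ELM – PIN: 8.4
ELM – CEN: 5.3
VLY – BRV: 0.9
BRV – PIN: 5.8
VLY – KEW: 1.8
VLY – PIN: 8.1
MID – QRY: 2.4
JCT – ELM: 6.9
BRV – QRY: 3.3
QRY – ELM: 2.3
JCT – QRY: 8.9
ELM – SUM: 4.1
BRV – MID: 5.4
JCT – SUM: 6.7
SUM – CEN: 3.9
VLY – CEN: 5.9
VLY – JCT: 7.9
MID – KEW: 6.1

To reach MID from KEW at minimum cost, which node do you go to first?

Compare a few routes:
KEW–VLY–MID: 1.8+3.7 = 5.5
KEW–VLY–BRV–QRY–MID: 1.8+0.9+3.3+2.4 = 8.4
KEW–VLY–BRV–MID: 1.8+0.9+5.4 = 8.1
KEW–MID: 6.1 = 6.1
The minimum is $5.5 via KEW–VLY–MID.
So from KEW the first move is to VLY.

VLY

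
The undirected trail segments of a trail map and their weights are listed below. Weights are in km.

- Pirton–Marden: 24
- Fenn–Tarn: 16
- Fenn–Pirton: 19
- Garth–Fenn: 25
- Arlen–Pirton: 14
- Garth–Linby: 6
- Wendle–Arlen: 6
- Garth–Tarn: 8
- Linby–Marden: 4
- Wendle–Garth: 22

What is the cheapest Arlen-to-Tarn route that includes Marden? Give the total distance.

56 km

Shortest Arlen→Marden: Arlen–Pirton–Marden = 38
Shortest Marden→Tarn: Marden–Linby–Garth–Tarn = 18
Total via Marden: 38 + 18 = 56 km.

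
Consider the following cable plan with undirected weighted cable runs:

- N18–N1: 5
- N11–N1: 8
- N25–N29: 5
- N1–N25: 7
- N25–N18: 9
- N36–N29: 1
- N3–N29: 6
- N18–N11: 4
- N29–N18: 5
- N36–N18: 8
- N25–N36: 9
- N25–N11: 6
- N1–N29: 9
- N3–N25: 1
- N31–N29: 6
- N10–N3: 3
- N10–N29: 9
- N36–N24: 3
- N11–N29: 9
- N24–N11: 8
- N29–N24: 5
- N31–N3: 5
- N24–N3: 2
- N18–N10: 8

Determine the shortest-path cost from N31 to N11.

12

Enumerating some paths:
N31–N29–N11: 6+9 = 15
N31–N3–N24–N11: 5+2+8 = 15
N31–N3–N25–N11: 5+1+6 = 12
The minimum is 12 via N31–N3–N25–N11.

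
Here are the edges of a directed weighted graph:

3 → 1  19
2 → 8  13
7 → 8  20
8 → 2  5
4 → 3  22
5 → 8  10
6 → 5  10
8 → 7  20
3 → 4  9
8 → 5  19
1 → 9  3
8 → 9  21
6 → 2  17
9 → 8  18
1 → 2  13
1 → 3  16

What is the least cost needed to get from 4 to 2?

54

Running Dijkstra from 4:
4: 0
3: 22  (via 4)
1: 41  (via 3)
9: 44  (via 1)
2: 54  (via 1)
Shortest route: 4 → 3 → 1 → 2 = 54.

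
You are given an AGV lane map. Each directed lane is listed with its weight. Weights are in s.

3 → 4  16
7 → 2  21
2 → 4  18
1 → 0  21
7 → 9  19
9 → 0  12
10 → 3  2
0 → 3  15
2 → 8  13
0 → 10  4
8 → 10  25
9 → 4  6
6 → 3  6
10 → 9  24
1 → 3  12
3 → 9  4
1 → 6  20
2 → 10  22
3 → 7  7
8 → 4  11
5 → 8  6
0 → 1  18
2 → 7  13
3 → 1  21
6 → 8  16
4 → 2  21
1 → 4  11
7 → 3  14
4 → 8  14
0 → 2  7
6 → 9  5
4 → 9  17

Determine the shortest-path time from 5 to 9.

Candidate routes:
5–8–4–9: 6+11+17 = 34
5–8–10–3–9: 6+25+2+4 = 37
The minimum is 34 s via 5–8–4–9.

34 s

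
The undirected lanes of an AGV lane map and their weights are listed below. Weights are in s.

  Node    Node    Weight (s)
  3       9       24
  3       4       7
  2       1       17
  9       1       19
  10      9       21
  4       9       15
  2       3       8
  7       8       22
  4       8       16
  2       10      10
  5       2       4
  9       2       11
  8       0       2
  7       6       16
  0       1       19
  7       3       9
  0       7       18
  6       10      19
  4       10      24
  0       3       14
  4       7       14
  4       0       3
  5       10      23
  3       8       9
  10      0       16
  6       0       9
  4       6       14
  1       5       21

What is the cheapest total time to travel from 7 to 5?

Settle nodes by increasing distance from 7:
7: 0
3: 9  (via 7)
4: 14  (via 7)
6: 16  (via 7)
0: 17  (via 4)
2: 17  (via 3)
8: 18  (via 3)
5: 21  (via 2)
Shortest route: 7–3–2–5 = 21 s.

21 s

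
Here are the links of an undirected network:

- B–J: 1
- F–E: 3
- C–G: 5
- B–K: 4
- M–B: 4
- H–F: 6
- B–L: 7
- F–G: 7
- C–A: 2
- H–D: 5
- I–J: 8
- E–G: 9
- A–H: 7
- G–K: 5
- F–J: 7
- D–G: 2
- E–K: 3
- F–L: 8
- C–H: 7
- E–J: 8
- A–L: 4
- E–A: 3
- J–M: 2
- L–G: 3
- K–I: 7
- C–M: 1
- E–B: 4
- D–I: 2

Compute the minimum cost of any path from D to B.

Enumerating some paths:
D → G → K → B: 2+5+4 = 11
D → G → C → M → B: 2+5+1+4 = 12
D → G → L → B: 2+3+7 = 12
Cheapest is D → G → K → B at 11.

11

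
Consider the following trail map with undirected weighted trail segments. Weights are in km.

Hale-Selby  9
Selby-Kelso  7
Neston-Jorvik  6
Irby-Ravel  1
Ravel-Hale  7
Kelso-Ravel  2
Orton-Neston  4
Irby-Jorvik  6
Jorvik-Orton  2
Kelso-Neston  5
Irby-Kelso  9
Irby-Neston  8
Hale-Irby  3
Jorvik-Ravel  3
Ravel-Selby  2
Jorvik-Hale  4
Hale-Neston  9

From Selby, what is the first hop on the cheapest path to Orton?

Ravel

Compare a few routes:
Selby - Ravel - Irby - Jorvik - Orton: 2+1+6+2 = 11
Selby - Ravel - Irby - Hale - Jorvik - Orton: 2+1+3+4+2 = 12
Selby - Ravel - Jorvik - Orton: 2+3+2 = 7
Cheapest is Selby - Ravel - Jorvik - Orton at 7 km.
So from Selby the first move is to Ravel.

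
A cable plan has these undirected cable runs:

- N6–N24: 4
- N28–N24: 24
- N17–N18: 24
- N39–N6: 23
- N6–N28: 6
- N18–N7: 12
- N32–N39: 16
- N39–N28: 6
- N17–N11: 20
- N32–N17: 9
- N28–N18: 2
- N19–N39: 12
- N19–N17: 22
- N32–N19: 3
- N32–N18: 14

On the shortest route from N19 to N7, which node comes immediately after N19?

Candidate routes:
N19 - N32 - N18 - N7: 3+14+12 = 29
N19 - N39 - N28 - N18 - N7: 12+6+2+12 = 32
The minimum is 29 via N19 - N32 - N18 - N7.
So from N19 the first move is to N32.

N32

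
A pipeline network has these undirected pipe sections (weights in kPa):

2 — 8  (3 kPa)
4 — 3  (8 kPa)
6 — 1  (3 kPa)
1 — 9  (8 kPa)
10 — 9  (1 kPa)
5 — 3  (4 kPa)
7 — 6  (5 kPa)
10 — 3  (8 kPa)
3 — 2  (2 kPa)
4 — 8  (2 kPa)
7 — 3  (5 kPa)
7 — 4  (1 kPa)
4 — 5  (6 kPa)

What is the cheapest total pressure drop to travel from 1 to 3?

13 kPa

Running Dijkstra from 1:
1: 0
6: 3  (via 1)
7: 8  (via 6)
9: 8  (via 1)
4: 9  (via 7)
10: 9  (via 9)
8: 11  (via 4)
3: 13  (via 7)
Shortest route: 1 → 6 → 7 → 3 = 13 kPa.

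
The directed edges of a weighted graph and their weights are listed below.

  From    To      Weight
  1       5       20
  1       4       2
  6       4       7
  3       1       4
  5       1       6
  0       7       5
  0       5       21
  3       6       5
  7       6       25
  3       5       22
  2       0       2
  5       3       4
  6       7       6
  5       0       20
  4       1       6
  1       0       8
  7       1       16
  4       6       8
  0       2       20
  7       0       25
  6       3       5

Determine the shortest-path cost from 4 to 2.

Enumerating some paths:
4–6–3–1–0–2: 8+5+4+8+20 = 45
4–1–0–2: 6+8+20 = 34
The minimum is 34 via 4–1–0–2.

34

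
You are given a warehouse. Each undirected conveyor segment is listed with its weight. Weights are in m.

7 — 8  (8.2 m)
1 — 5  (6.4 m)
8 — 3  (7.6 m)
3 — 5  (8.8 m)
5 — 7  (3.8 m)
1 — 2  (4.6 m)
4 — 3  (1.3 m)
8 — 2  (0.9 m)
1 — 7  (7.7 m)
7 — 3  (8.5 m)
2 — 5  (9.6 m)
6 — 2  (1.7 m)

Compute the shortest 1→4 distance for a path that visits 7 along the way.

17.5 m

Shortest 1→7: 1–7 = 7.7
Best 7 to 4: 7–3–4 costing 9.8
Total via 7: 7.7 + 9.8 = 17.5 m.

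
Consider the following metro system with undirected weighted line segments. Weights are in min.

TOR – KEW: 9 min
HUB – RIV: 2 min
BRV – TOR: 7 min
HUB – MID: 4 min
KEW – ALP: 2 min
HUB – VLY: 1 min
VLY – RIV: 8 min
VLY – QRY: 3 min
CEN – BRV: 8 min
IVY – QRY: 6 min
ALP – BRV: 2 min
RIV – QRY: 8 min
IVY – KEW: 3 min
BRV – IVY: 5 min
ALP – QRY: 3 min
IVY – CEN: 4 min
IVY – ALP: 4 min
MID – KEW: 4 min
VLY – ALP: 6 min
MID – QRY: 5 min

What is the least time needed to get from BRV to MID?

8 min

Candidate routes:
BRV → ALP → QRY → MID: 2+3+5 = 10
BRV → ALP → KEW → MID: 2+2+4 = 8
Cheapest is BRV → ALP → KEW → MID at 8 min.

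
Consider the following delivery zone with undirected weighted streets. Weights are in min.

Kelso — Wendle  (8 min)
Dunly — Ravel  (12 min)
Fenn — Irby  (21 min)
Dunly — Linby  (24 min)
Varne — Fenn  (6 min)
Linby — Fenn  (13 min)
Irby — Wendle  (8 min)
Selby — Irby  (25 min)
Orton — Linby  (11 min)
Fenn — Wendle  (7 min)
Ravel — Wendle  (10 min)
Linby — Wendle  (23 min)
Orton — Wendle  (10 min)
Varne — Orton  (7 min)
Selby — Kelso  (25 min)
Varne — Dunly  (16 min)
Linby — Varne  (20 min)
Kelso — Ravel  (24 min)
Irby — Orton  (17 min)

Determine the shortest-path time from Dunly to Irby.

Shortest distances from Dunly:
Dunly: 0
Ravel: 12  (via Dunly)
Varne: 16  (via Dunly)
Wendle: 22  (via Ravel)
Fenn: 22  (via Varne)
Orton: 23  (via Varne)
Linby: 24  (via Dunly)
Kelso: 30  (via Wendle)
Irby: 30  (via Wendle)
Shortest route: Dunly → Ravel → Wendle → Irby = 30 min.

30 min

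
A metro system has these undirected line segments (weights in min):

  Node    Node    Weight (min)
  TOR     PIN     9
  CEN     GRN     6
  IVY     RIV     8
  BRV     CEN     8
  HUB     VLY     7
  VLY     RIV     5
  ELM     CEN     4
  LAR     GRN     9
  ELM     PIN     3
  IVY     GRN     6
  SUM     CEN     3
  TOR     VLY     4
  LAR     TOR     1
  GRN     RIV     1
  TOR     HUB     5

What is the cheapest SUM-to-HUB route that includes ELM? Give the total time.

24 min

Shortest SUM→ELM: SUM → CEN → ELM = 7
Best ELM to HUB: ELM → PIN → TOR → HUB costing 17
Total via ELM: 7 + 17 = 24 min.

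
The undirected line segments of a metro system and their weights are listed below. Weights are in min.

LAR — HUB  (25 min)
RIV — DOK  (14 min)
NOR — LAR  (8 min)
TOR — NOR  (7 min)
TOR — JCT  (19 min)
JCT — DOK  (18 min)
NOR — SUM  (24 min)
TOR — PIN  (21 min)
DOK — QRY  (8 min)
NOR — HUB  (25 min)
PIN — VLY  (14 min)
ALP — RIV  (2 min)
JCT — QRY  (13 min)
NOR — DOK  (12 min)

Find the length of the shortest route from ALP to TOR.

35 min

Enumerating some paths:
ALP - RIV - DOK - JCT - TOR: 2+14+18+19 = 53
ALP - RIV - DOK - NOR - TOR: 2+14+12+7 = 35
ALP - RIV - DOK - QRY - JCT - TOR: 2+14+8+13+19 = 56
Cheapest is ALP - RIV - DOK - NOR - TOR at 35 min.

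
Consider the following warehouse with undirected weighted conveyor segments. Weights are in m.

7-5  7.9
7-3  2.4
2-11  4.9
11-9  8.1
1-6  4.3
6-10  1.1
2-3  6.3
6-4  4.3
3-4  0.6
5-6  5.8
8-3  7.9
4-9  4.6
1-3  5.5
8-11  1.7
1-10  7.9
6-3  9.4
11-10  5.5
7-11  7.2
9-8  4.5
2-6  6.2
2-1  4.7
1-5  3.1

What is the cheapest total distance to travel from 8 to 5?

14.1 m

Candidate routes:
8 - 11 - 2 - 1 - 5: 1.7+4.9+4.7+3.1 = 14.4
8 - 11 - 10 - 6 - 5: 1.7+5.5+1.1+5.8 = 14.1
8 - 3 - 1 - 5: 7.9+5.5+3.1 = 16.5
8 - 11 - 10 - 6 - 1 - 5: 1.7+5.5+1.1+4.3+3.1 = 15.7
Cheapest is 8 - 11 - 10 - 6 - 5 at 14.1 m.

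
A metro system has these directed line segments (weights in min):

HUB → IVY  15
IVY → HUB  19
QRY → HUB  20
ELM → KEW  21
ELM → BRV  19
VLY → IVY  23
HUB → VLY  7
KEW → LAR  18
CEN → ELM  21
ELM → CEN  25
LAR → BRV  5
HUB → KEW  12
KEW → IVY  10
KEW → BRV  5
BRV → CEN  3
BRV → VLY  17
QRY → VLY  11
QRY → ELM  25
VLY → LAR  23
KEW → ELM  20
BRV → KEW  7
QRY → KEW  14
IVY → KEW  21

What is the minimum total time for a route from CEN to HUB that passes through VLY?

Shortest CEN→VLY: CEN–ELM–BRV–VLY = 57
Best VLY to HUB: VLY–IVY–HUB costing 42
Total via VLY: 57 + 42 = 99 min.

99 min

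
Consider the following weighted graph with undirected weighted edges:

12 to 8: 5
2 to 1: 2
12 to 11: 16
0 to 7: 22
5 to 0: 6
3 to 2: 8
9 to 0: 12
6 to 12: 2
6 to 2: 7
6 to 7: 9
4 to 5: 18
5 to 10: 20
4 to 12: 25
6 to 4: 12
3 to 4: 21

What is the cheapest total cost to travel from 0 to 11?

49

Running Dijkstra from 0:
0: 0
5: 6  (via 0)
9: 12  (via 0)
7: 22  (via 0)
4: 24  (via 5)
10: 26  (via 5)
6: 31  (via 7)
12: 33  (via 6)
2: 38  (via 6)
8: 38  (via 12)
1: 40  (via 2)
3: 45  (via 4)
11: 49  (via 12)
Shortest route: 0–7–6–12–11 = 49.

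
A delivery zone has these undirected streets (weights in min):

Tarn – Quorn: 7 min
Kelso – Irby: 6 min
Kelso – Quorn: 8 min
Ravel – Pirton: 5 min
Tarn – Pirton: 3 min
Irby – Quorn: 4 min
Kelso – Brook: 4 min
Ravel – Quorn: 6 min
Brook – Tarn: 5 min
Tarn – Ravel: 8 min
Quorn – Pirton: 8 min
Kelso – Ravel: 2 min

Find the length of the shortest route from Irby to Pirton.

Enumerating some paths:
Irby - Quorn - Ravel - Pirton: 4+6+5 = 15
Irby - Quorn - Tarn - Pirton: 4+7+3 = 14
Irby - Quorn - Pirton: 4+8 = 12
Irby - Kelso - Ravel - Pirton: 6+2+5 = 13
The minimum is 12 min via Irby - Quorn - Pirton.

12 min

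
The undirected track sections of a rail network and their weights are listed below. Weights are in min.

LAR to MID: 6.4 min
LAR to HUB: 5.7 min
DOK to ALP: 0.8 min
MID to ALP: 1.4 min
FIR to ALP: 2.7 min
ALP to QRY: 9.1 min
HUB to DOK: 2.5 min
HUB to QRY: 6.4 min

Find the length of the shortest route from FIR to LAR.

Enumerating some paths:
FIR → ALP → QRY → HUB → LAR: 2.7+9.1+6.4+5.7 = 23.9
FIR → ALP → DOK → HUB → LAR: 2.7+0.8+2.5+5.7 = 11.7
FIR → ALP → MID → LAR: 2.7+1.4+6.4 = 10.5
The minimum is 10.5 min via FIR → ALP → MID → LAR.

10.5 min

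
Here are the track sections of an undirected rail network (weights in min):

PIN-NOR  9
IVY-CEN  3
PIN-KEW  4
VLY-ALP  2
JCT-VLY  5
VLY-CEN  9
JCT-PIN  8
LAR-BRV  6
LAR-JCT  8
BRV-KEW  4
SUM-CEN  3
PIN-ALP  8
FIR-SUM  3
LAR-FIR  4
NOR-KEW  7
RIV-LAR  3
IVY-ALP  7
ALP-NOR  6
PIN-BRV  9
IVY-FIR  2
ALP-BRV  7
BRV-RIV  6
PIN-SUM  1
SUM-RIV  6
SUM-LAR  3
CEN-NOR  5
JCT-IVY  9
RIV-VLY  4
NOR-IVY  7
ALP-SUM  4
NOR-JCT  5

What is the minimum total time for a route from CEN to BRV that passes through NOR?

Best CEN to NOR: CEN → NOR costing 5
Shortest NOR→BRV: NOR → KEW → BRV = 11
Total via NOR: 5 + 11 = 16 min.

16 min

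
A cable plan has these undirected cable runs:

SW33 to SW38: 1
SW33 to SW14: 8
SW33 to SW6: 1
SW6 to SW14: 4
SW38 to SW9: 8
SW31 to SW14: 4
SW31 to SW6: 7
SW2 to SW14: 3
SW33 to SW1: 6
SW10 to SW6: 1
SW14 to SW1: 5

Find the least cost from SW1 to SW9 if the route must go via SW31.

26

Best SW1 to SW31: SW1–SW14–SW31 costing 9
Best SW31 to SW9: SW31–SW6–SW33–SW38–SW9 costing 17
Total via SW31: 9 + 17 = 26.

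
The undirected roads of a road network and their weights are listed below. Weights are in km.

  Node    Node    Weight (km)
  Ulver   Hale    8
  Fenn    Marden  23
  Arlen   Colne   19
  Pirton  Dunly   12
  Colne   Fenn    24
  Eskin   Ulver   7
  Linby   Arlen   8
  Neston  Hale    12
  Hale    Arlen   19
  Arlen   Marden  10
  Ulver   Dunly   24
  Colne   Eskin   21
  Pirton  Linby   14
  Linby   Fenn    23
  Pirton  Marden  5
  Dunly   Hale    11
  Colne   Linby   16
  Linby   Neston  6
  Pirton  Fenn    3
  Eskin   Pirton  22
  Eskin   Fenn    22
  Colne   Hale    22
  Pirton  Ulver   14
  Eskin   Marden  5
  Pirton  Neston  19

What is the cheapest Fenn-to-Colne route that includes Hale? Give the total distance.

47 km

Shortest Fenn→Hale: Fenn–Pirton–Ulver–Hale = 25
Shortest Hale→Colne: Hale–Colne = 22
Total via Hale: 25 + 22 = 47 km.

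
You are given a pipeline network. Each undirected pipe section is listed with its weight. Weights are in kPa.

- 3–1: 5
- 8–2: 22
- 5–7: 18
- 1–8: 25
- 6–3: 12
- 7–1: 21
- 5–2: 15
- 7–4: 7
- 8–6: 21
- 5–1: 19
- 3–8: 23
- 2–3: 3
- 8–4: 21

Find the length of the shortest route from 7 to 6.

Running Dijkstra from 7:
7: 0
4: 7  (via 7)
5: 18  (via 7)
1: 21  (via 7)
3: 26  (via 1)
8: 28  (via 4)
2: 29  (via 3)
6: 38  (via 3)
Shortest route: 7 → 1 → 3 → 6 = 38 kPa.

38 kPa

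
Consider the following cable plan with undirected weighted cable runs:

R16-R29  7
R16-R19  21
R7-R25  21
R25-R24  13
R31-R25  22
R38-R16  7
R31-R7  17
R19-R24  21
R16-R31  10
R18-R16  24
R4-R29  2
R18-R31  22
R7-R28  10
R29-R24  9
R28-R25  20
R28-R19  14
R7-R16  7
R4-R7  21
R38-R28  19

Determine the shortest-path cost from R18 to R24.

40

Running Dijkstra from R18:
R18: 0
R31: 22  (via R18)
R16: 24  (via R18)
R29: 31  (via R16)
R38: 31  (via R16)
R7: 31  (via R16)
R4: 33  (via R29)
R24: 40  (via R29)
Shortest route: R18 → R16 → R29 → R24 = 40.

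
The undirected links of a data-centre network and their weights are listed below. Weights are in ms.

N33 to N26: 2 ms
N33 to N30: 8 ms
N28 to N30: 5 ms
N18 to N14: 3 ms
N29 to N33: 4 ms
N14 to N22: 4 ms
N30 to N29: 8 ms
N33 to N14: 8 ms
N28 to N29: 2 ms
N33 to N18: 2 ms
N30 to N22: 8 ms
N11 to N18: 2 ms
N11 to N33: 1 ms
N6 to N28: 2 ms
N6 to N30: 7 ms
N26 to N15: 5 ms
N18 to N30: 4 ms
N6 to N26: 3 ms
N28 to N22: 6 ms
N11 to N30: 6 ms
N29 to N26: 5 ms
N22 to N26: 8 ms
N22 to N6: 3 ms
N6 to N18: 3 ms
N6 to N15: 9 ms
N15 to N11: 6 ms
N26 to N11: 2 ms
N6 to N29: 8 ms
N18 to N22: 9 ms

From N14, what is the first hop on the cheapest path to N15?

N18

Enumerating some paths:
N14 → N18 → N11 → N15: 3+2+6 = 11
N14 → N18 → N33 → N26 → N15: 3+2+2+5 = 12
The minimum is 11 ms via N14 → N18 → N11 → N15.
So from N14 the first move is to N18.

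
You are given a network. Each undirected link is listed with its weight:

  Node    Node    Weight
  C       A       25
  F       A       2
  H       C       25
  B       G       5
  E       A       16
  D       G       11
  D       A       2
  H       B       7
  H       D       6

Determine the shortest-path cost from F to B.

17

Running Dijkstra from F:
F: 0
A: 2  (via F)
D: 4  (via A)
H: 10  (via D)
G: 15  (via D)
B: 17  (via H)
Shortest route: F → A → D → H → B = 17.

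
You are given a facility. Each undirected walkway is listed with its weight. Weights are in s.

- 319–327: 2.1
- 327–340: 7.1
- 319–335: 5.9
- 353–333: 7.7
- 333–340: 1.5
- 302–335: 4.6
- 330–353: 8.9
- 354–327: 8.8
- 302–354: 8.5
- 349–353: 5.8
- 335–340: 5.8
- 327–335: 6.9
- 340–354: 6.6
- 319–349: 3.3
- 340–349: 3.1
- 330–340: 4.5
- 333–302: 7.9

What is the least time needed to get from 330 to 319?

Compare a few routes:
330–340–327–319: 4.5+7.1+2.1 = 13.7
330–340–349–319: 4.5+3.1+3.3 = 10.9
The minimum is 10.9 s via 330–340–349–319.

10.9 s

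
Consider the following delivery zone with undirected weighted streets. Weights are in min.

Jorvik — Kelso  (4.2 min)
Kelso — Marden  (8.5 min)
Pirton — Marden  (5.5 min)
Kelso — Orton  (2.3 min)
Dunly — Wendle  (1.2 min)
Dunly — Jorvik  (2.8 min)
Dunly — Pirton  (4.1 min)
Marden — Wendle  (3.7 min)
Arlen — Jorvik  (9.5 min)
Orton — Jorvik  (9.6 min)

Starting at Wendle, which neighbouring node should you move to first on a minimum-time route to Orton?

Compare a few routes:
Wendle–Marden–Kelso–Orton: 3.7+8.5+2.3 = 14.5
Wendle–Dunly–Jorvik–Orton: 1.2+2.8+9.6 = 13.6
Wendle–Dunly–Jorvik–Kelso–Orton: 1.2+2.8+4.2+2.3 = 10.5
Cheapest is Wendle–Dunly–Jorvik–Kelso–Orton at 10.5 min.
So from Wendle the first move is to Dunly.

Dunly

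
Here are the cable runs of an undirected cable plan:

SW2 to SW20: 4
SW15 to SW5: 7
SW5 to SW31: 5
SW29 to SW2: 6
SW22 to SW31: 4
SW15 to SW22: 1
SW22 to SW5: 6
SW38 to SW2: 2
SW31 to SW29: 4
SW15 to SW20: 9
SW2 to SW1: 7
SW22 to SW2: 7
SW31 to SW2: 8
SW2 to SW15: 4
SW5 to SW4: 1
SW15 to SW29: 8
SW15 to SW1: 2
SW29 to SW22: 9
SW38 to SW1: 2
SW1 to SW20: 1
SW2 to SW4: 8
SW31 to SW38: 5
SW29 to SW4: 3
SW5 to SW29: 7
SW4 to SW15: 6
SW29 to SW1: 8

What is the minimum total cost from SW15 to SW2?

4

Settle nodes by increasing distance from SW15:
SW15: 0
SW22: 1  (via SW15)
SW1: 2  (via SW15)
SW20: 3  (via SW1)
SW38: 4  (via SW1)
SW2: 4  (via SW15)
Shortest route: SW15–SW2 = 4.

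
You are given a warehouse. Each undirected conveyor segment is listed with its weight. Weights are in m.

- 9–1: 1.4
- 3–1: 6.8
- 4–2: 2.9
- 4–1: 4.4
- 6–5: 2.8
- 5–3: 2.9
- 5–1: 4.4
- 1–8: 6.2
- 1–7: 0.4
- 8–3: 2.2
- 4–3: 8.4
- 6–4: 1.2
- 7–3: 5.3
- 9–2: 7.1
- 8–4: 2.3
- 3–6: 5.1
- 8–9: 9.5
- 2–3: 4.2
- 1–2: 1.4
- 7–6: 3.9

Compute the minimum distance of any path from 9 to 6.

5.7 m

Shortest distances from 9:
9: 0
1: 1.4  (via 9)
7: 1.8  (via 1)
2: 2.8  (via 1)
4: 5.7  (via 2)
6: 5.7  (via 7)
Shortest route: 9 → 1 → 7 → 6 = 5.7 m.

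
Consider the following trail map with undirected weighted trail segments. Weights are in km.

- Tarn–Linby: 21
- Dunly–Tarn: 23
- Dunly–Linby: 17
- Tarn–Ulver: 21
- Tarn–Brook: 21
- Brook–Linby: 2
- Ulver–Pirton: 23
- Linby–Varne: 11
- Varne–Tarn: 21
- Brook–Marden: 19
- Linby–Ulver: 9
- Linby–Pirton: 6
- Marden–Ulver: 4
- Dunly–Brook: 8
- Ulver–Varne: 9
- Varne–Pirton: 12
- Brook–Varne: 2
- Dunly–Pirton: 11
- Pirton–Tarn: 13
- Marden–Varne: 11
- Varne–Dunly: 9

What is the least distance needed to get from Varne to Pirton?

10 km

Candidate routes:
Varne–Brook–Linby–Pirton: 2+2+6 = 10
Varne–Dunly–Pirton: 9+11 = 20
Varne–Pirton: 12 = 12
Varne–Linby–Pirton: 11+6 = 17
The minimum is 10 km via Varne–Brook–Linby–Pirton.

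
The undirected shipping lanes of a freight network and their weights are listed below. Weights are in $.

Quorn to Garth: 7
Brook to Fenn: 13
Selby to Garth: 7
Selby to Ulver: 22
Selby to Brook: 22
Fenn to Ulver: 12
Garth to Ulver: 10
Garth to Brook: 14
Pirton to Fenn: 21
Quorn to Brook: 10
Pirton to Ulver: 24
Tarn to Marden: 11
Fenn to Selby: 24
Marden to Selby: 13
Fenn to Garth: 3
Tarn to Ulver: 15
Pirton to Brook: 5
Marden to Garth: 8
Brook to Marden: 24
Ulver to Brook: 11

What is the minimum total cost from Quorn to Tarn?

$26

Enumerating some paths:
Quorn–Brook–Ulver–Tarn: 10+11+15 = 36
Quorn–Garth–Ulver–Tarn: 7+10+15 = 32
Quorn–Garth–Marden–Tarn: 7+8+11 = 26
Cheapest is Quorn–Garth–Marden–Tarn at $26.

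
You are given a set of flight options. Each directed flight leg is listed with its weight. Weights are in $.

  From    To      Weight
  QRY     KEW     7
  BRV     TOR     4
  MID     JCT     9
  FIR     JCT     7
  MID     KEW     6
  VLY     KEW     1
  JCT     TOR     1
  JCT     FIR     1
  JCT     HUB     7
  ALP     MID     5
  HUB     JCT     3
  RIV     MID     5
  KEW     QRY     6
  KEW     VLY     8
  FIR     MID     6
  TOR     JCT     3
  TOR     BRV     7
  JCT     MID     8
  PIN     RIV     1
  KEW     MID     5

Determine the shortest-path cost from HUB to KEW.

Candidate routes:
HUB - JCT - MID - KEW: 3+8+6 = 17
HUB - JCT - FIR - MID - KEW: 3+1+6+6 = 16
Cheapest is HUB - JCT - FIR - MID - KEW at $16.

$16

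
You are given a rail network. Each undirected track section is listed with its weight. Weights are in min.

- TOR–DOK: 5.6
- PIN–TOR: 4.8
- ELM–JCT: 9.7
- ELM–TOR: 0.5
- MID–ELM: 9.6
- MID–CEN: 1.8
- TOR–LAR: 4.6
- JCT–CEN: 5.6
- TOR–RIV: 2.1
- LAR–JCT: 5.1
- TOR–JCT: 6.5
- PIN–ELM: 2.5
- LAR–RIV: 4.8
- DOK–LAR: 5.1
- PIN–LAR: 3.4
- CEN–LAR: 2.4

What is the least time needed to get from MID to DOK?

Running Dijkstra from MID:
MID: 0
CEN: 1.8  (via MID)
LAR: 4.2  (via CEN)
JCT: 7.4  (via CEN)
PIN: 7.6  (via LAR)
TOR: 8.8  (via LAR)
RIV: 9  (via LAR)
ELM: 9.3  (via TOR)
DOK: 9.3  (via LAR)
Shortest route: MID → CEN → LAR → DOK = 9.3 min.

9.3 min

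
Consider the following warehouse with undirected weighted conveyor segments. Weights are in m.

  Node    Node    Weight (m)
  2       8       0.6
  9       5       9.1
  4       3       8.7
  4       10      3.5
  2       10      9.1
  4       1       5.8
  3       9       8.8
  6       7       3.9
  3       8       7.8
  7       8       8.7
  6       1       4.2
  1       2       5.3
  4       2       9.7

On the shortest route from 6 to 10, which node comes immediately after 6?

1

Candidate routes:
6 → 1 → 4 → 10: 4.2+5.8+3.5 = 13.5
6 → 1 → 2 → 10: 4.2+5.3+9.1 = 18.6
The minimum is 13.5 m via 6 → 1 → 4 → 10.
So from 6 the first move is to 1.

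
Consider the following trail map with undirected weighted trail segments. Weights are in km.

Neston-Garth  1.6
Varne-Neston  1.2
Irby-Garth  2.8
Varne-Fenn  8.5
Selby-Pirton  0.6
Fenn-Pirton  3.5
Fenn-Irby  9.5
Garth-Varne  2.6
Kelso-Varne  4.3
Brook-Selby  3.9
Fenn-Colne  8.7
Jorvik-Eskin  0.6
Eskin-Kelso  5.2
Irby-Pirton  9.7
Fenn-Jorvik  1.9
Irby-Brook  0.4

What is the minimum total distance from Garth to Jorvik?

Running Dijkstra from Garth:
Garth: 0
Neston: 1.6  (via Garth)
Varne: 2.6  (via Garth)
Irby: 2.8  (via Garth)
Brook: 3.2  (via Irby)
Kelso: 6.9  (via Varne)
Selby: 7.1  (via Brook)
Pirton: 7.7  (via Selby)
Fenn: 11.1  (via Varne)
Eskin: 12.1  (via Kelso)
Jorvik: 12.7  (via Eskin)
Shortest route: Garth–Varne–Kelso–Eskin–Jorvik = 12.7 km.

12.7 km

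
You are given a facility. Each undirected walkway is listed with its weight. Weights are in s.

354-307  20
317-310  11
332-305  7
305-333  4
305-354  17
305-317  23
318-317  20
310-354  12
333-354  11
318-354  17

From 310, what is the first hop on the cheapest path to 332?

354

Candidate routes:
310 → 354 → 333 → 305 → 332: 12+11+4+7 = 34
310 → 317 → 305 → 332: 11+23+7 = 41
310 → 354 → 305 → 332: 12+17+7 = 36
310 → 317 → 318 → 354 → 333 → 305 → 332: 11+20+17+11+4+7 = 70
The minimum is 34 s via 310 → 354 → 333 → 305 → 332.
So from 310 the first move is to 354.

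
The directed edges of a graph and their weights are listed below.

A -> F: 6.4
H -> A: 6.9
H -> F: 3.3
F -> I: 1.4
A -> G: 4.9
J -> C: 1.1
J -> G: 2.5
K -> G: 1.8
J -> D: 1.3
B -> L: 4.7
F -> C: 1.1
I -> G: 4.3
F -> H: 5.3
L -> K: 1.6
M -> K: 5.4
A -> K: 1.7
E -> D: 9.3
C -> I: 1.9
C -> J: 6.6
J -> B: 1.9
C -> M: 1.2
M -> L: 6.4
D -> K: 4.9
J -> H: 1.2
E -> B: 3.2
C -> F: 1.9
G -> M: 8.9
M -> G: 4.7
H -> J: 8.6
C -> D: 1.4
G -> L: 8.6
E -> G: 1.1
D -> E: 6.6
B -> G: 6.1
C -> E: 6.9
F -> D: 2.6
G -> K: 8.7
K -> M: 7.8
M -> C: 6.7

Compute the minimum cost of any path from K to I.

16.4

Enumerating some paths:
K - G - M - C - F - I: 1.8+8.9+6.7+1.9+1.4 = 20.7
K - M - C - F - I: 7.8+6.7+1.9+1.4 = 17.8
K - M - C - I: 7.8+6.7+1.9 = 16.4
K - G - M - C - I: 1.8+8.9+6.7+1.9 = 19.3
Cheapest is K - M - C - I at 16.4.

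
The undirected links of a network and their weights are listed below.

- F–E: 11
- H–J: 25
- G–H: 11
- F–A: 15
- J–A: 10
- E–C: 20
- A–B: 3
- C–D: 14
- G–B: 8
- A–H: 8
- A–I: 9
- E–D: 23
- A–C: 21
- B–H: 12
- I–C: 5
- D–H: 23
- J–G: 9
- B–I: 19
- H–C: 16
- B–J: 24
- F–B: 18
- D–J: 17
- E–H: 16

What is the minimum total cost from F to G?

26

Settle nodes by increasing distance from F:
F: 0
E: 11  (via F)
A: 15  (via F)
B: 18  (via F)
H: 23  (via A)
I: 24  (via A)
J: 25  (via A)
G: 26  (via B)
Shortest route: F–B–G = 26.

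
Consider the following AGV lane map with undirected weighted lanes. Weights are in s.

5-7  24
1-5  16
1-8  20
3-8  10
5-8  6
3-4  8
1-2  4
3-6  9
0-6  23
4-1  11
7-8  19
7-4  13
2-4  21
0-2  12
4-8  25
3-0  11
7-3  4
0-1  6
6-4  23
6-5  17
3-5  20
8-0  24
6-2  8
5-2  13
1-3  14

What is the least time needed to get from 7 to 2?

Candidate routes:
7 - 3 - 1 - 2: 4+14+4 = 22
7 - 3 - 6 - 2: 4+9+8 = 21
The minimum is 21 s via 7 - 3 - 6 - 2.

21 s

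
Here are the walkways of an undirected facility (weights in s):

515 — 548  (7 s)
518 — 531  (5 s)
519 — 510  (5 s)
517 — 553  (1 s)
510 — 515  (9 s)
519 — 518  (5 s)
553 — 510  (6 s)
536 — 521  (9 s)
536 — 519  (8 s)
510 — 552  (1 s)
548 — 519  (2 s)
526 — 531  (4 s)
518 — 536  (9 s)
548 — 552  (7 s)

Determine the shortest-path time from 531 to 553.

Enumerating some paths:
531–518–519–548–552–510–553: 5+5+2+7+1+6 = 26
531–518–519–510–553: 5+5+5+6 = 21
The minimum is 21 s via 531–518–519–510–553.

21 s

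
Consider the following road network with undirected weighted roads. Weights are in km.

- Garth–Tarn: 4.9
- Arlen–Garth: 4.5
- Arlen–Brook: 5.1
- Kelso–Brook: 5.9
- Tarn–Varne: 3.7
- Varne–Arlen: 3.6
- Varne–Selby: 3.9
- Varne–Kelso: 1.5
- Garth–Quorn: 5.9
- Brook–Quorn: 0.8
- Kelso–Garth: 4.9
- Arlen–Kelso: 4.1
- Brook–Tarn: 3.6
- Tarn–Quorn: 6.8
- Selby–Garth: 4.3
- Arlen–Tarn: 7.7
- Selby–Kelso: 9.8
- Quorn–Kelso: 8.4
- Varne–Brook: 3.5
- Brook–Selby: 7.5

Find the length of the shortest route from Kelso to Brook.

5 km

Running Dijkstra from Kelso:
Kelso: 0
Varne: 1.5  (via Kelso)
Arlen: 4.1  (via Kelso)
Garth: 4.9  (via Kelso)
Brook: 5  (via Varne)
Shortest route: Kelso–Varne–Brook = 5 km.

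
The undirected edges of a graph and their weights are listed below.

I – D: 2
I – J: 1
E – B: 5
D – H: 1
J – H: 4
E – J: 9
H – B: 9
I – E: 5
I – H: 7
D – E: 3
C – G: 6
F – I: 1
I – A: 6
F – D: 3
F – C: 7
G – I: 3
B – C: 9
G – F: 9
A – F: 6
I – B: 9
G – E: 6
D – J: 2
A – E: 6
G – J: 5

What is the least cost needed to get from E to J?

Candidate routes:
E → I → J: 5+1 = 6
E → D → J: 3+2 = 5
Cheapest is E → D → J at 5.

5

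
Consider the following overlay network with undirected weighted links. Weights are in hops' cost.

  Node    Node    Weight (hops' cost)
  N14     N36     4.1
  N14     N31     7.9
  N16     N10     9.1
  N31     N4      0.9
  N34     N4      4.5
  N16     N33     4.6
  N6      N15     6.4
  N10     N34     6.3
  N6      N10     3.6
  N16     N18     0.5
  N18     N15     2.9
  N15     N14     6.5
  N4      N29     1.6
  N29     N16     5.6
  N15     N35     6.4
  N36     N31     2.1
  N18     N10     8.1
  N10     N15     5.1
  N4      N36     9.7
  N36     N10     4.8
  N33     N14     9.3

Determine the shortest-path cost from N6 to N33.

Settle nodes by increasing distance from N6:
N6: 0
N10: 3.6  (via N6)
N15: 6.4  (via N6)
N36: 8.4  (via N10)
N18: 9.3  (via N15)
N16: 9.8  (via N18)
N34: 9.9  (via N10)
N31: 10.5  (via N36)
N4: 11.4  (via N31)
N14: 12.5  (via N36)
N35: 12.8  (via N15)
N29: 13  (via N4)
N33: 14.4  (via N16)
Shortest route: N6 → N15 → N18 → N16 → N33 = 14.4 hops' cost.

14.4 hops' cost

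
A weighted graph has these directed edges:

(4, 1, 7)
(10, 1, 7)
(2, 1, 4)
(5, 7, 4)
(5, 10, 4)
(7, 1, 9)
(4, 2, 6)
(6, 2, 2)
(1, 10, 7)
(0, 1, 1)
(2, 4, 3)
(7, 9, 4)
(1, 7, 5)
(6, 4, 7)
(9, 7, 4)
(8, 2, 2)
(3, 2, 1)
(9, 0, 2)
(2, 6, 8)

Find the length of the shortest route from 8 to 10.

13

Compare a few routes:
8–2–4–1–10: 2+3+7+7 = 19
8–2–1–10: 2+4+7 = 13
Cheapest is 8–2–1–10 at 13.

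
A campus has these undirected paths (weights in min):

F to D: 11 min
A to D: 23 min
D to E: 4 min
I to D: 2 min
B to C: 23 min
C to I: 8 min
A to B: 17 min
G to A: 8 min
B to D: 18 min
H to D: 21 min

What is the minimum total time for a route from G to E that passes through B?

47 min

Best G to B: G → A → B costing 25
Shortest B→E: B → D → E = 22
Total via B: 25 + 22 = 47 min.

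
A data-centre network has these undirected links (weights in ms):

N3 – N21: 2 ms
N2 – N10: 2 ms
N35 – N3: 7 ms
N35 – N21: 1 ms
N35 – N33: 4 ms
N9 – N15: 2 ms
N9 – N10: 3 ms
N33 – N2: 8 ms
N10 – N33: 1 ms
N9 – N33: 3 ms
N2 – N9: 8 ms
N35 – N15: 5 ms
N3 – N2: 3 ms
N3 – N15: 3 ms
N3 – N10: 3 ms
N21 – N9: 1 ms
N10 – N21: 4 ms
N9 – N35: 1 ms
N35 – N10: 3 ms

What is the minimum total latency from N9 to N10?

3 ms

Compare a few routes:
N9 → N21 → N10: 1+4 = 5
N9 → N35 → N10: 1+3 = 4
N9 → N10: 3 = 3
N9 → N33 → N10: 3+1 = 4
Cheapest is N9 → N10 at 3 ms.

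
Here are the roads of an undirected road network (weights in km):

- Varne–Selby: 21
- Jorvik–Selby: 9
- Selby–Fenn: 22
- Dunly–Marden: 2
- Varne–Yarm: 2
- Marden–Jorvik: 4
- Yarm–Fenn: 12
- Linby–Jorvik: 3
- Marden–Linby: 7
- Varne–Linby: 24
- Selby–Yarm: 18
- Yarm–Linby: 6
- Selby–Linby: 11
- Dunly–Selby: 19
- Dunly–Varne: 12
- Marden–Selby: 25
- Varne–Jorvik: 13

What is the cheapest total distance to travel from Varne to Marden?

14 km

Settle nodes by increasing distance from Varne:
Varne: 0
Yarm: 2  (via Varne)
Linby: 8  (via Yarm)
Jorvik: 11  (via Linby)
Dunly: 12  (via Varne)
Fenn: 14  (via Yarm)
Marden: 14  (via Dunly)
Shortest route: Varne → Dunly → Marden = 14 km.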